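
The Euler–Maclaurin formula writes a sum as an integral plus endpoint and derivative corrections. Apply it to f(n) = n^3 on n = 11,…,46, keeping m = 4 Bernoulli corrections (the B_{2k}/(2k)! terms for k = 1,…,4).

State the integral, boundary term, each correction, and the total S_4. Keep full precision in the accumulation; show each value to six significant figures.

∫_11^46 x^3 dx evaluates to 1.11570e+06.
½[f(11) + f(46)] = ½[1331.00 + 97336.0] = 49333.5.
So far: 1.16504e+06.
k=1: B_{2}/(2)! × [f^{(1)}(46) − f^{(1)}(11)] = 1/12 × (6348.00 − 363.000) = 498.750.
After k=1: 1.16554e+06.
k=2: B_{4}/(4)! × [f^{(3)}(46) − f^{(3)}(11)] = −1/720 × (6.00000 − 6.00000) = 0.00000.
After k=2: 1.16554e+06.
k=3: B_{6}/(6)! × [f^{(5)}(46) − f^{(5)}(11)] = 1/30240 × (0.00000 − 0.00000) = 0.00000.
After k=3: 1.16554e+06.
k=4: B_{8}/(8)! × [f^{(7)}(46) − f^{(7)}(11)] = −1/1209600 × (0.00000 − 0.00000) = 0.00000.

S_4 ≈ 1.16554e+06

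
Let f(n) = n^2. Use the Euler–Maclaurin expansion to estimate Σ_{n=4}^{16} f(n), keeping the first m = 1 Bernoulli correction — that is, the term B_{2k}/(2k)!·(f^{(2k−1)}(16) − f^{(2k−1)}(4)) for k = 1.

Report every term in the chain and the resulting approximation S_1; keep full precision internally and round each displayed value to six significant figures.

The integral term ∫_4^16 x^2 dx = 1344.00.
½[f(4) + f(16)] = ½[16.0000 + 256.000] = 136.000.
So far: 1480.00.
k=1: B_{2}/(2)! × [f^{(1)}(16) − f^{(1)}(4)] = 1/12 × (32.0000 − 8.00000) = 2.00000.

S_1 ≈ 1482.00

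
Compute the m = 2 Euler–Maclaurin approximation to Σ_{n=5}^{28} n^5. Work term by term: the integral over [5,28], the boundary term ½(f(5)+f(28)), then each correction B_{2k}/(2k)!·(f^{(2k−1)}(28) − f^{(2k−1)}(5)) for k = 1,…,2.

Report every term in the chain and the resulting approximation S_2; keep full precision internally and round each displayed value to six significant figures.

The integral term ∫_5^28 x^5 dx = 8.03124e+07.
Endpoint term: (f(5) + f(28))/2 = (3125.00 + 1.72104e+07)/2 = 8.60675e+06.
Running total after boundary: 8.89192e+07.
k=1: B_{2}/(2)! × [f^{(1)}(28) − f^{(1)}(5)] = 1/12 × (3.07328e+06 − 3125.00) = 255846.
After k=1: 8.91750e+07.
k=2: B_{4}/(4)! × [f^{(3)}(28) − f^{(3)}(5)] = −1/720 × (47040.0 − 1500.00) = -63.2500.

S_2 ≈ 8.91750e+07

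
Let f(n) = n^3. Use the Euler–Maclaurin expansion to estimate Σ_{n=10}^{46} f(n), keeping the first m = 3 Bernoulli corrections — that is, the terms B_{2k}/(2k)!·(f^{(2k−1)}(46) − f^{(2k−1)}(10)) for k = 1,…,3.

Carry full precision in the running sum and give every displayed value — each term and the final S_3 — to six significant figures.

The integral term ∫_10^46 x^3 dx = 1.11686e+06.
½[f(10) + f(46)] = ½[1000.00 + 97336.0] = 49168.0.
Integral + boundary = 1.16603e+06.
k=1: B_{2}/(2)! × [f^{(1)}(46) − f^{(1)}(10)] = 1/12 × (6348.00 − 300.000) = 504.000.
Running total after k=1: 1.16654e+06.
k=2: B_{4}/(4)! × [f^{(3)}(46) − f^{(3)}(10)] = −1/720 × (6.00000 − 6.00000) = 0.00000.
Running total after k=2: 1.16654e+06.
k=3: B_{6}/(6)! × [f^{(5)}(46) − f^{(5)}(10)] = 1/30240 × (0.00000 − 0.00000) = 0.00000.

S_3 ≈ 1.16654e+06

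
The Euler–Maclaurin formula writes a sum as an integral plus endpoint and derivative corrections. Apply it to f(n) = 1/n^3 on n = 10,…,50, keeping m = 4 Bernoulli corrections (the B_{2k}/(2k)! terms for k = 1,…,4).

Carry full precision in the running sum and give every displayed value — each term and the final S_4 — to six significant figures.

S_4 ≈ 0.00532888

∫_10^50 1/x^3 dx evaluates to 0.00480000.
Boundary: ½(f(10) + f(50)) = ½(0.00100000 + 8.00000e-06) = 0.000504000.
Integral + boundary = 0.00530400.
Order-1 term: 1/12 · (-4.80000e-07 − (-0.000300000)) = 2.49600e-05.
Partial sum through k=1: 0.00532896.
Order-2 term: −1/720 · (-3.84000e-09 − (-6.00000e-05)) = -8.33280e-08.
Partial sum through k=2: 0.00532888.
Order-3 term: 1/30240 · (-6.45120e-11 − (-2.52000e-05)) = 8.33331e-10.
Partial sum through k=3: 0.00532888.
Order-4 term: −1/1209600 · (-1.85795e-12 − (-1.81440e-05)) = -1.50000e-11.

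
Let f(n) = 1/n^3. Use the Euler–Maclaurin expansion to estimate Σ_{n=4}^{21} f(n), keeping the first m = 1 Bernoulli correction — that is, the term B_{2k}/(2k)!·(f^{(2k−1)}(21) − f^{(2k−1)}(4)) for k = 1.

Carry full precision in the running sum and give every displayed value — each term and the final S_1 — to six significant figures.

∫_4^21 1/x^3 dx evaluates to 0.0301162.
Endpoint term: (f(4) + f(21))/2 = (0.0156250 + 0.000107980)/2 = 0.00786649.
Integral + boundary = 0.0379827.
Correction k=1: B_{2}/2! · (f^{(1)}(21) − f^{(1)}(4)) = 1/12 · (-1.54257e-05 − (-0.0117188)) = 0.000975277.

S_1 ≈ 0.0389580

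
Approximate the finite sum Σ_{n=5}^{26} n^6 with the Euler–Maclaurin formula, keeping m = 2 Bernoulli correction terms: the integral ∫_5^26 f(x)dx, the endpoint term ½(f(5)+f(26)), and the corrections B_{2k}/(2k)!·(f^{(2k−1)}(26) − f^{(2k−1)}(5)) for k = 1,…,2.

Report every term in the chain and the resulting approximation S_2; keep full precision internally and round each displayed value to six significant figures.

S_2 ≈ 1.30779e+09

The integral term ∫_5^26 x^6 dx = 1.14739e+09.
Endpoint term: (f(5) + f(26))/2 = (15625.0 + 3.08916e+08)/2 = 1.54466e+08.
So far: 1.30186e+09.
Order-1 term: 1/12 · (7.12883e+07 − 18750.0) = 5.93913e+06.
After k=1: 1.30780e+09.
Order-2 term: −1/720 · (2.10912e+06 − 15000.0) = -2908.50.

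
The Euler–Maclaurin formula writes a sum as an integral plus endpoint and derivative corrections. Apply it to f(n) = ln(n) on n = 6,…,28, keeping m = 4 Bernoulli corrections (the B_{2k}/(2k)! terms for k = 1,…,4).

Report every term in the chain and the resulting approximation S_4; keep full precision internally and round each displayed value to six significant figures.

S_4 ≈ 63.1023

The integral term ∫_6^28 ln(x) dx = 60.5512.
Endpoint term: (f(6) + f(28))/2 = (1.79176 + 3.33220)/2 = 2.56198.
Integral + boundary = 63.1132.
k=1: B_{2}/(2)! × [f^{(1)}(28) − f^{(1)}(6)] = 1/12 × (0.0357143 − 0.166667) = -0.0109127.
After k=1: 63.1022.
k=2: B_{4}/(4)! × [f^{(3)}(28) − f^{(3)}(6)] = −1/720 × (9.11079e-05 − 0.00925926) = 1.27335e-05.
After k=2: 63.1023.
k=3: B_{6}/(6)! × [f^{(5)}(28) − f^{(5)}(6)] = 1/30240 × (1.39451e-06 − 0.00308642) = -1.02018e-07.
After k=3: 63.1023.
k=4: B_{8}/(8)! × [f^{(7)}(28) − f^{(7)}(6)] = −1/1209600 × (5.33613e-08 − 0.00257202) = 2.12629e-09.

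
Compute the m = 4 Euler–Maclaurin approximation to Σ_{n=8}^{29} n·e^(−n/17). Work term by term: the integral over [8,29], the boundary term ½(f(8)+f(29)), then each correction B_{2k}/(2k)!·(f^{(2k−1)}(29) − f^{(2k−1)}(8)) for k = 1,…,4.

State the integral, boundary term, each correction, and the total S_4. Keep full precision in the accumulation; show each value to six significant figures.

S_4 ≈ 128.543

The integral term ∫_8^29 x·e^(−x/17) dx = 123.449.
Endpoint term: (f(8) + f(29))/2 = (4.99708 + 5.26675)/2 = 5.13191.
Integral + boundary = 128.581.
Correction k=1: B_{2}/2! · (f^{(1)}(29) − f^{(1)}(8)) = 1/12 · (-0.128197 − 0.330689) = -0.0382405.
After k=1: 128.543.
Correction k=2: B_{4}/4! · (f^{(3)}(29) − f^{(3)}(8)) = −1/720 · (0.000813244 − 0.00546698) = 6.46353e-06.
After k=2: 128.543.
Correction k=3: B_{6}/6! · (f^{(5)}(29) − f^{(5)}(8)) = 1/30240 · (7.16289e-06 − 3.38744e-05) = -8.83319e-10.
After k=3: 128.543.
Correction k=4: B_{8}/8! · (f^{(7)}(29) − f^{(7)}(8)) = −1/1209600 · (3.98332e-08 − 1.68969e-07) = 1.06759e-13.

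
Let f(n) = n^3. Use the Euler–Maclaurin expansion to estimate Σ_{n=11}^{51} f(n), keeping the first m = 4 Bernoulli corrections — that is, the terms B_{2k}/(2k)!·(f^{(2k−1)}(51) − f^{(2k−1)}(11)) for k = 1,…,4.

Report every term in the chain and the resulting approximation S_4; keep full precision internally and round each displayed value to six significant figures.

S_4 ≈ 1.75525e+06

The integral term ∫_11^51 x^3 dx = 1.68764e+06.
Boundary: ½(f(11) + f(51)) = ½(1331.00 + 132651) = 66991.0.
Running total after boundary: 1.75463e+06.
Correction k=1: B_{2}/2! · (f^{(1)}(51) − f^{(1)}(11)) = 1/12 · (7803.00 − 363.000) = 620.000.
Partial sum through k=1: 1.75525e+06.
Correction k=2: B_{4}/4! · (f^{(3)}(51) − f^{(3)}(11)) = −1/720 · (6.00000 − 6.00000) = 0.00000.
Partial sum through k=2: 1.75525e+06.
Correction k=3: B_{6}/6! · (f^{(5)}(51) − f^{(5)}(11)) = 1/30240 · (0.00000 − 0.00000) = 0.00000.
Partial sum through k=3: 1.75525e+06.
Correction k=4: B_{8}/8! · (f^{(7)}(51) − f^{(7)}(11)) = −1/1209600 · (0.00000 − 0.00000) = 0.00000.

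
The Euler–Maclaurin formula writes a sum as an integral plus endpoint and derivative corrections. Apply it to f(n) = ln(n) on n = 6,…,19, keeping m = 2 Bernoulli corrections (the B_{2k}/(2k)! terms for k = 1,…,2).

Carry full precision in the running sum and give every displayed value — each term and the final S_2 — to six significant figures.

Integral: ∫_6^19 ln(x) dx = 32.1938.
½[f(6) + f(19)] = ½[1.79176 + 2.94444] = 2.36810.
So far: 34.5619.
Order-1 term: 1/12 · (0.0526316 − 0.166667) = -0.00950292.
Running total after k=1: 34.5524.
Order-2 term: −1/720 · (0.000291588 − 0.00925926) = 1.24551e-05.

S_2 ≈ 34.5524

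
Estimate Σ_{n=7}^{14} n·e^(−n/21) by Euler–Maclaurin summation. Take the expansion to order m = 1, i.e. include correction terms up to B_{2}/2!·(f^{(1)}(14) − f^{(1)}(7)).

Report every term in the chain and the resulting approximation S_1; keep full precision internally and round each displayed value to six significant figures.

∫_7^14 x·e^(−x/21) dx evaluates to 43.9588.
Endpoint term: (f(7) + f(14))/2 = (5.01572 + 7.18784)/2 = 6.10178.
Integral + boundary = 50.0606.
Correction k=1: B_{2}/2! · (f^{(1)}(14) − f^{(1)}(7)) = 1/12 · (0.171139 − 0.477688) = -0.0255457.

S_1 ≈ 50.0351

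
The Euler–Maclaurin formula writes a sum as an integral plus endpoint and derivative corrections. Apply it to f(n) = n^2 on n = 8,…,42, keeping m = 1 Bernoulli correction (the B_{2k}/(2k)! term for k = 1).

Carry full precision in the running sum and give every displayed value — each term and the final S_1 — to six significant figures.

∫_8^42 x^2 dx evaluates to 24525.3.
½[f(8) + f(42)] = ½[64.0000 + 1764.00] = 914.000.
Integral + boundary = 25439.3.
Order-1 term: 1/12 · (84.0000 − 16.0000) = 5.66667.

S_1 ≈ 25445.0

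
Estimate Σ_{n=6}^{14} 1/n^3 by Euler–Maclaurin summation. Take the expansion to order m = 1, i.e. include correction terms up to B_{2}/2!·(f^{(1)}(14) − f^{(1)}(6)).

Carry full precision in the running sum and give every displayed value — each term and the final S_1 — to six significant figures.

The integral term ∫_6^14 1/x^3 dx = 0.0113379.
½[f(6) + f(14)] = ½[0.00462963 + 0.000364431] = 0.00249703.
Integral + boundary = 0.0138349.
k=1: B_{2}/(2)! × [f^{(1)}(14) − f^{(1)}(6)] = 1/12 × (-7.80925e-05 − (-0.00231481)) = 0.000186394.

S_1 ≈ 0.0140213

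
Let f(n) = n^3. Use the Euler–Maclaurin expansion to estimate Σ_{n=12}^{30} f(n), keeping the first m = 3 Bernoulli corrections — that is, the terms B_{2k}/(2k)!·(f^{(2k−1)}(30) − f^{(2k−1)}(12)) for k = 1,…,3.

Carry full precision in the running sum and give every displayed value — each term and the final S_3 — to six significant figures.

S_3 ≈ 211869

Integral: ∫_12^30 x^3 dx = 197316.
½[f(12) + f(30)] = ½[1728.00 + 27000.0] = 14364.0.
Running total after boundary: 211680.
Order-1 term: 1/12 · (2700.00 − 432.000) = 189.000.
Running total after k=1: 211869.
Order-2 term: −1/720 · (6.00000 − 6.00000) = 0.00000.
Running total after k=2: 211869.
Order-3 term: 1/30240 · (0.00000 − 0.00000) = 0.00000.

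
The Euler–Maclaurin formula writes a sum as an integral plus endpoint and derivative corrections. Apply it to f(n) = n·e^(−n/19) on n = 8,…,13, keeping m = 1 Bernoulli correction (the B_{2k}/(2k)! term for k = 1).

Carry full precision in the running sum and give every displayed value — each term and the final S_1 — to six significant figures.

S_1 ≈ 35.8677

∫_8^13 x·e^(−x/19) dx evaluates to 29.9815.
Boundary: ½(f(8) + f(13)) = ½(5.25084 + 6.55835) = 5.90460.
So far: 35.8861.
k=1: B_{2}/(2)! × [f^{(1)}(13) − f^{(1)}(8)] = 1/12 × (0.159312 − 0.379995) = -0.0183903.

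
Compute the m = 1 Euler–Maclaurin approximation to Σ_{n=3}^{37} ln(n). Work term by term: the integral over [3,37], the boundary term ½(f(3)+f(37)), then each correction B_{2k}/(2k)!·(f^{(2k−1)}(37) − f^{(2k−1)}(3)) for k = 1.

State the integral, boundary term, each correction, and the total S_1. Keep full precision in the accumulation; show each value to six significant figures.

S_1 ≈ 98.6374

Integral: ∫_3^37 ln(x) dx = 96.3081.
½[f(3) + f(37)] = ½[1.09861 + 3.61092] = 2.35477.
Integral + boundary = 98.6629.
k=1: B_{2}/(2)! × [f^{(1)}(37) − f^{(1)}(3)] = 1/12 × (0.0270270 − 0.333333) = -0.0255255.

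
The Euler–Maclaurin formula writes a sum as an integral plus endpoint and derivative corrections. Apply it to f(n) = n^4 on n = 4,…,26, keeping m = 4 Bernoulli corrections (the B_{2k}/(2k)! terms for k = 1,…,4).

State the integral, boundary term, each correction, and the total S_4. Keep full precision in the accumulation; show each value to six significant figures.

S_4 ≈ 2.61052e+06

∫_4^26 x^4 dx evaluates to 2.37607e+06.
Boundary: ½(f(4) + f(26)) = ½(256.000 + 456976) = 228616.
Integral + boundary = 2.60469e+06.
k=1: B_{2}/(2)! × [f^{(1)}(26) − f^{(1)}(4)] = 1/12 × (70304.0 − 256.000) = 5837.33.
Running total after k=1: 2.61052e+06.
k=2: B_{4}/(4)! × [f^{(3)}(26) − f^{(3)}(4)] = −1/720 × (624.000 − 96.0000) = -0.733333.
Running total after k=2: 2.61052e+06.
k=3: B_{6}/(6)! × [f^{(5)}(26) − f^{(5)}(4)] = 1/30240 × (0.00000 − 0.00000) = 0.00000.
Running total after k=3: 2.61052e+06.
k=4: B_{8}/(8)! × [f^{(7)}(26) − f^{(7)}(4)] = −1/1209600 × (0.00000 − 0.00000) = 0.00000.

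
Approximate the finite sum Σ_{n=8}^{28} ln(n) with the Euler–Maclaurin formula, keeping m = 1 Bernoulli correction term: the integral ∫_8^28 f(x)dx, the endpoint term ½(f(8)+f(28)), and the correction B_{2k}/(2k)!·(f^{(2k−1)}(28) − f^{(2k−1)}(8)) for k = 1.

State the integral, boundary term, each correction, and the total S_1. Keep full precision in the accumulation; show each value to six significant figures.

S_1 ≈ 59.3646

Integral: ∫_8^28 ln(x) dx = 56.6662.
½[f(8) + f(28)] = ½[2.07944 + 3.33220] = 2.70582.
Running total after boundary: 59.3720.
k=1: B_{2}/(2)! × [f^{(1)}(28) − f^{(1)}(8)] = 1/12 × (0.0357143 − 0.125000) = -0.00744048.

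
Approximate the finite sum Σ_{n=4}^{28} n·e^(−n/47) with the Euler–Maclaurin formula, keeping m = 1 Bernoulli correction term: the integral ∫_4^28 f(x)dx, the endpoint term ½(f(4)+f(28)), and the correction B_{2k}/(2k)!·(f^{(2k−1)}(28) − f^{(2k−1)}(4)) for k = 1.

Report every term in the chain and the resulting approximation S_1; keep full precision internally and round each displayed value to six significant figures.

Integral: ∫_4^28 x·e^(−x/47) dx = 258.629.
Endpoint term: (f(4) + f(28))/2 = (3.67366 + 15.4323)/2 = 9.55296.
So far: 268.182.
k=1: B_{2}/(2)! × [f^{(1)}(28) − f^{(1)}(4)] = 1/12 × (0.222806 − 0.840252) = -0.0514538.

S_1 ≈ 268.131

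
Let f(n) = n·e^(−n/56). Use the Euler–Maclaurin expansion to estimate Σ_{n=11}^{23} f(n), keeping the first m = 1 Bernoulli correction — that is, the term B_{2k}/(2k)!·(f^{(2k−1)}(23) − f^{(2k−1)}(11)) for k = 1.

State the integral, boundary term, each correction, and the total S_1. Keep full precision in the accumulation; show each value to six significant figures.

S_1 ≈ 161.099

Integral: ∫_11^23 x·e^(−x/56) dx = 148.976.
Endpoint term: (f(11) + f(23))/2 = (9.03826 + 15.2531)/2 = 12.1457.
So far: 161.122.
Correction k=1: B_{2}/2! · (f^{(1)}(23) − f^{(1)}(11)) = 1/12 · (0.390800 − 0.660263) = -0.0224552.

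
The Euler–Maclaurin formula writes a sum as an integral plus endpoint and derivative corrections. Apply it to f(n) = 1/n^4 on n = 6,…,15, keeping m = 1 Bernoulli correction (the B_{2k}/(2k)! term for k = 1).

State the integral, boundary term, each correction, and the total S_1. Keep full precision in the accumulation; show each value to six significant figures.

S_1 ≈ 0.00188255

Integral: ∫_6^15 1/x^4 dx = 0.00144444.
Boundary: ½(f(6) + f(15)) = ½(0.000771605 + 1.97531e-05) = 0.000395679.
Running total after boundary: 0.00184012.
Order-1 term: 1/12 · (-5.26749e-06 − (-0.000514403)) = 4.24280e-05.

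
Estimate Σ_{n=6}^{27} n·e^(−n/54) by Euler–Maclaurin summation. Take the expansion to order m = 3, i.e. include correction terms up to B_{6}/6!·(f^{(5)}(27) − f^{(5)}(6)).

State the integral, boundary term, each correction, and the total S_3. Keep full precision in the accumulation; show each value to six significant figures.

The integral term ∫_6^27 x·e^(−x/54) dx = 246.314.
½[f(6) + f(27)] = ½[5.36904 + 16.3763] = 10.8727.
Running total after boundary: 257.187.
Correction k=1: B_{2}/2! · (f^{(1)}(27) − f^{(1)}(6)) = 1/12 · (0.303265 − 0.795413) = -0.0410123.
Running total after k=1: 257.146.
Correction k=2: B_{4}/4! · (f^{(3)}(27) − f^{(3)}(6)) = −1/720 · (0.000520002 − 0.000886520) = 5.09052e-07.
Running total after k=2: 257.146.
Correction k=3: B_{6}/6! · (f^{(5)}(27) − f^{(5)}(6)) = 1/30240 · (3.20989e-07 − 5.14494e-07) = -6.39897e-12.

S_3 ≈ 257.146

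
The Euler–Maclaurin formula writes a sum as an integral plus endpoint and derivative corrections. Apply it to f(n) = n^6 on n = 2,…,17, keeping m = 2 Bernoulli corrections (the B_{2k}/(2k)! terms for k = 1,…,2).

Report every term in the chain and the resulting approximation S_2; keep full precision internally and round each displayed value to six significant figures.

S_2 ≈ 7.13977e+07

Integral: ∫_2^17 x^6 dx = 5.86198e+07.
½[f(2) + f(17)] = ½[64.0000 + 2.41376e+07] = 1.20688e+07.
Running total after boundary: 7.06886e+07.
Correction k=1: B_{2}/2! · (f^{(1)}(17) − f^{(1)}(2)) = 1/12 · (8.51914e+06 − 192.000) = 709912.
Partial sum through k=1: 7.13985e+07.
Correction k=2: B_{4}/4! · (f^{(3)}(17) − f^{(3)}(2)) = −1/720 · (589560 − 960.000) = -817.500.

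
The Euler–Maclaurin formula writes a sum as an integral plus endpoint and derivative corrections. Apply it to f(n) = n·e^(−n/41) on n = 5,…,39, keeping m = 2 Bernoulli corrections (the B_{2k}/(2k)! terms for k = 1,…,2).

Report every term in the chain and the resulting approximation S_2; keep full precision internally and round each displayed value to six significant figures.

S_2 ≈ 412.189

∫_5^39 x·e^(−x/41) dx evaluates to 402.507.
Endpoint term: (f(5) + f(39))/2 = (4.42596 + 15.0645)/2 = 9.74524.
So far: 412.252.
Correction k=1: B_{2}/2! · (f^{(1)}(39) − f^{(1)}(5)) = 1/12 · (0.0188424 − 0.777241) = -0.0631999.
Partial sum through k=1: 412.189.
Correction k=2: B_{4}/4! · (f^{(3)}(39) − f^{(3)}(5)) = −1/720 · (0.000470780 − 0.00151554) = 1.45106e-06.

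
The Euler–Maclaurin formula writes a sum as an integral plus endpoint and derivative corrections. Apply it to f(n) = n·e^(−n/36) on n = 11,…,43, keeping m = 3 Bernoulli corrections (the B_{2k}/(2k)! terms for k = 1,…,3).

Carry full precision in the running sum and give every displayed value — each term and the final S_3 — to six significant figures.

S_3 ≈ 395.668

The integral term ∫_11^43 x·e^(−x/36) dx = 385.152.
Boundary: ½(f(11) + f(43)) = ½(8.10385 + 13.0235) = 10.5637.
So far: 395.715.
Correction k=1: B_{2}/2! · (f^{(1)}(43) − f^{(1)}(11)) = 1/12 · (-0.0588918 − 0.511607) = -0.0475416.
After k=1: 395.668.
Correction k=2: B_{4}/4! · (f^{(3)}(43) − f^{(3)}(11)) = −1/720 · (0.000421954 − 0.00153166) = 1.54126e-06.
After k=2: 395.668.
Correction k=3: B_{6}/6! · (f^{(5)}(43) − f^{(5)}(11)) = 1/30240 · (6.86226e-07 − 2.05908e-06) = -4.53986e-11.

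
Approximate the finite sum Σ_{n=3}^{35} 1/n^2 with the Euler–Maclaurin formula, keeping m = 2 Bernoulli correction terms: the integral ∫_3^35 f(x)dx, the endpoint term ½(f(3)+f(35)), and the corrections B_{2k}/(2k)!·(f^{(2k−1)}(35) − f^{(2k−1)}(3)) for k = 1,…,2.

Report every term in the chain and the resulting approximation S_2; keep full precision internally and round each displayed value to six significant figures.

Integral: ∫_3^35 1/x^2 dx = 0.304762.
Boundary: ½(f(3) + f(35)) = ½(0.111111 + 0.000816327) = 0.0559637.
Running total after boundary: 0.360726.
Order-1 term: 1/12 · (-4.66472e-05 − (-0.0740741)) = 0.00616895.
Partial sum through k=1: 0.366895.
Order-2 term: −1/720 · (-4.56952e-07 − (-0.0987654)) = -0.000137174.

S_2 ≈ 0.366757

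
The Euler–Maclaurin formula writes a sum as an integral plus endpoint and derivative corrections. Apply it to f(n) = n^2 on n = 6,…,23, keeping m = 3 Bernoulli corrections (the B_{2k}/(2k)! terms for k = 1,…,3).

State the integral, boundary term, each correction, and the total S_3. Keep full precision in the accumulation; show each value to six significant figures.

S_3 ≈ 4269.00

The integral term ∫_6^23 x^2 dx = 3983.67.
Endpoint term: (f(6) + f(23))/2 = (36.0000 + 529.000)/2 = 282.500.
Running total after boundary: 4266.17.
Order-1 term: 1/12 · (46.0000 − 12.0000) = 2.83333.
After k=1: 4269.00.
Order-2 term: −1/720 · (0.00000 − 0.00000) = 0.00000.
After k=2: 4269.00.
Order-3 term: 1/30240 · (0.00000 − 0.00000) = 0.00000.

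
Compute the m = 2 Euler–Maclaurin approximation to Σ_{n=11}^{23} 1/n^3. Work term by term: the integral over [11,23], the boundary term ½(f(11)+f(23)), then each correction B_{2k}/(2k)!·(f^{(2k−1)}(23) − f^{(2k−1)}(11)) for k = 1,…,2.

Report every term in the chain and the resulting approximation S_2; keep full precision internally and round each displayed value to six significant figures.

S_2 ≈ 0.00361994

The integral term ∫_11^23 1/x^3 dx = 0.00318705.
Boundary: ½(f(11) + f(23)) = ½(0.000751315 + 8.21895e-05) = 0.000416752.
So far: 0.00360380.
Correction k=1: B_{2}/2! · (f^{(1)}(23) − f^{(1)}(11)) = 1/12 · (-1.07204e-05 − (-0.000204904)) = 1.61820e-05.
After k=1: 0.00361999.
Correction k=2: B_{4}/4! · (f^{(3)}(23) − f^{(3)}(11)) = −1/720 · (-4.05307e-07 − (-3.38684e-05)) = -4.64766e-08.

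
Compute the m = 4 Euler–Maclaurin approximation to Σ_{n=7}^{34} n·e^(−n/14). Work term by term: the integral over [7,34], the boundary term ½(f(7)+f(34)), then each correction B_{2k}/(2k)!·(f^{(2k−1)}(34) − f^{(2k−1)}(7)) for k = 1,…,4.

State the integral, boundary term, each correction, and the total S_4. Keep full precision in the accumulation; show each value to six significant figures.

Integral: ∫_7^34 x·e^(−x/14) dx = 119.075.
½[f(7) + f(34)] = ½[4.24571 + 2.99753] = 3.62162.
So far: 122.696.
Order-1 term: 1/12 · (-0.125947 − 0.303265) = -0.0357677.
Running total after k=1: 122.661.
Order-2 term: −1/720 · (0.000257034 − 0.00773636) = 1.03880e-05.
Running total after k=2: 122.661.
Order-3 term: 1/30240 · (5.90129e-06 − 7.10482e-05) = -2.15433e-09.
Running total after k=3: 122.661.
Order-4 term: −1/1209600 · (5.35265e-08 − 5.23598e-07) = 3.88617e-13.

S_4 ≈ 122.661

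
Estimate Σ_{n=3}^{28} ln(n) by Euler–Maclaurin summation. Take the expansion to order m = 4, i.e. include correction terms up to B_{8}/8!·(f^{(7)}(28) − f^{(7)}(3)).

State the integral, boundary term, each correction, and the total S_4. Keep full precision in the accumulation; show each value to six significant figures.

∫_3^28 ln(x) dx evaluates to 65.0059.
Boundary: ½(f(3) + f(28)) = ½(1.09861 + 3.33220) = 2.21541.
Running total after boundary: 67.2213.
k=1: B_{2}/(2)! × [f^{(1)}(28) − f^{(1)}(3)] = 1/12 × (0.0357143 − 0.333333) = -0.0248016.
After k=1: 67.1965.
k=2: B_{4}/(4)! × [f^{(3)}(28) − f^{(3)}(3)] = −1/720 × (9.11079e-05 − 0.0740741) = 0.000102754.
After k=2: 67.1966.
k=3: B_{6}/(6)! × [f^{(5)}(28) − f^{(5)}(3)] = 1/30240 × (1.39451e-06 − 0.0987654) = -3.26601e-06.
After k=3: 67.1966.
k=4: B_{8}/(8)! × [f^{(7)}(28) − f^{(7)}(3)] = −1/1209600 × (5.33613e-08 − 0.329218) = 2.72171e-07.

S_4 ≈ 67.1966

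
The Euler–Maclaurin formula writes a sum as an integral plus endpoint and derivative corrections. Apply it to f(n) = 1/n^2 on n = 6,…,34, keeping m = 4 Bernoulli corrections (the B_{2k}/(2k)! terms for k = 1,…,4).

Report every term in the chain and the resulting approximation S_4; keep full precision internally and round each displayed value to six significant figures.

S_4 ≈ 0.152339

∫_6^34 1/x^2 dx evaluates to 0.137255.
Endpoint term: (f(6) + f(34))/2 = (0.0277778 + 0.000865052)/2 = 0.0143214.
Running total after boundary: 0.151576.
Correction k=1: B_{2}/2! · (f^{(1)}(34) − f^{(1)}(6)) = 1/12 · (-5.08854e-05 − (-0.00925926)) = 0.000767364.
Running total after k=1: 0.152344.
Correction k=2: B_{4}/4! · (f^{(3)}(34) − f^{(3)}(6)) = −1/720 · (-5.28222e-07 − (-0.00308642)) = -4.28596e-06.
Running total after k=2: 0.152339.
Correction k=3: B_{6}/6! · (f^{(5)}(34) − f^{(5)}(6)) = 1/30240 · (-1.37082e-08 − (-0.00257202)) = 8.50530e-08.
Running total after k=3: 0.152339.
Correction k=4: B_{8}/8! · (f^{(7)}(34) − f^{(7)}(6)) = −1/1209600 · (-6.64065e-10 − (-0.00400091)) = -3.30763e-09.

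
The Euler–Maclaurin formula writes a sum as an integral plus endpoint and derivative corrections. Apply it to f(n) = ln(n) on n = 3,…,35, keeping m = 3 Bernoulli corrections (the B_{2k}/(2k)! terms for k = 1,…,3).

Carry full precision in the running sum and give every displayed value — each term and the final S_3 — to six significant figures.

The integral term ∫_3^35 ln(x) dx = 89.1413.
Endpoint term: (f(3) + f(35))/2 = (1.09861 + 3.55535)/2 = 2.32698.
Integral + boundary = 91.4683.
k=1: B_{2}/(2)! × [f^{(1)}(35) − f^{(1)}(3)] = 1/12 × (0.0285714 − 0.333333) = -0.0253968.
Running total after k=1: 91.4429.
k=2: B_{4}/(4)! × [f^{(3)}(35) − f^{(3)}(3)] = −1/720 × (4.66472e-05 − 0.0740741) = 0.000102816.
Running total after k=2: 91.4430.
k=3: B_{6}/(6)! × [f^{(5)}(35) − f^{(5)}(3)] = 1/30240 × (4.56952e-07 − 0.0987654) = -3.26604e-06.

S_3 ≈ 91.4430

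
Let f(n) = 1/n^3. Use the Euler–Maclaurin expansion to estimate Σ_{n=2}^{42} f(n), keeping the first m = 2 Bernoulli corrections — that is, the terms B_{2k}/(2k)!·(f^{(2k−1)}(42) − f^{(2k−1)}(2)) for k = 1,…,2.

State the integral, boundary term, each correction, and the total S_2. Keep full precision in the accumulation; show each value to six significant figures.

S_2 ≈ 0.201546

Integral: ∫_2^42 1/x^3 dx = 0.124717.
Endpoint term: (f(2) + f(42))/2 = (0.125000 + 1.34975e-05)/2 = 0.0625067.
So far: 0.187223.
Order-1 term: 1/12 · (-9.64104e-07 − (-0.187500)) = 0.0156249.
Partial sum through k=1: 0.202848.
Order-2 term: −1/720 · (-1.09309e-08 − (-0.937500)) = -0.00130208.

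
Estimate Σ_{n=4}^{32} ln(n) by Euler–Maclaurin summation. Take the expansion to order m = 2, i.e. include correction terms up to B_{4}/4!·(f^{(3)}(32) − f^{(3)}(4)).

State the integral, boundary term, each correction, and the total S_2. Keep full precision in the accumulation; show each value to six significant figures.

The integral term ∫_4^32 ln(x) dx = 77.3584.
Boundary: ½(f(4) + f(32)) = ½(1.38629 + 3.46574) = 2.42602.
Running total after boundary: 79.7844.
k=1: B_{2}/(2)! × [f^{(1)}(32) − f^{(1)}(4)] = 1/12 × (0.0312500 − 0.250000) = -0.0182292.
Partial sum through k=1: 79.7662.
k=2: B_{4}/(4)! × [f^{(3)}(32) − f^{(3)}(4)] = −1/720 × (6.10352e-05 − 0.0312500) = 4.33180e-05.

S_2 ≈ 79.7662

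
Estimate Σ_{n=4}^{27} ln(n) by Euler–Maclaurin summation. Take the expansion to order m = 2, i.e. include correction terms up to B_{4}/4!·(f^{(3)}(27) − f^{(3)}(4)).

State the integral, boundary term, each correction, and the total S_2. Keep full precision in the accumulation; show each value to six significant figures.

S_2 ≈ 62.7658

Integral: ∫_4^27 ln(x) dx = 60.4424.
Boundary: ½(f(4) + f(27)) = ½(1.38629 + 3.29584) = 2.34107.
Integral + boundary = 62.7835.
k=1: B_{2}/(2)! × [f^{(1)}(27) − f^{(1)}(4)] = 1/12 × (0.0370370 − 0.250000) = -0.0177469.
Partial sum through k=1: 62.7657.
k=2: B_{4}/(4)! × [f^{(3)}(27) − f^{(3)}(4)] = −1/720 × (0.000101611 − 0.0312500) = 4.32617e-05.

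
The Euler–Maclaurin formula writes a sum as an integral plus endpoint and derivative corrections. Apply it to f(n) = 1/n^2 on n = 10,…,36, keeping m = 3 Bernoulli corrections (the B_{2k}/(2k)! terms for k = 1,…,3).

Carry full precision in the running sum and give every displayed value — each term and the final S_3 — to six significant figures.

S_3 ≈ 0.0777708

The integral term ∫_10^36 1/x^2 dx = 0.0722222.
½[f(10) + f(36)] = ½[0.0100000 + 0.000771605] = 0.00538580.
Running total after boundary: 0.0776080.
Order-1 term: 1/12 · (-4.28669e-05 − (-0.00200000)) = 0.000163094.
Running total after k=1: 0.0777711.
Order-2 term: −1/720 · (-3.96916e-07 − (-0.000240000)) = -3.32782e-07.
Running total after k=2: 0.0777708.
Order-3 term: 1/30240 · (-9.18787e-09 − (-7.20000e-05)) = 2.38065e-09.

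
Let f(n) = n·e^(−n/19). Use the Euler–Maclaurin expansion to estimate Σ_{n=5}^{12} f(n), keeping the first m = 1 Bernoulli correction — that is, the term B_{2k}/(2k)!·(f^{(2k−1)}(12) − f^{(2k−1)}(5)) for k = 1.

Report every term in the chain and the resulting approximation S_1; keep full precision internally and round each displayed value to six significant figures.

S_1 ≈ 42.3705

∫_5^12 x·e^(−x/19) dx evaluates to 37.2893.
½[f(5) + f(12)] = ½[3.84310 + 6.38102] = 5.11206.
Running total after boundary: 42.4014.
Correction k=1: B_{2}/2! · (f^{(1)}(12) − f^{(1)}(5)) = 1/12 · (0.195908 − 0.566352) = -0.0308703.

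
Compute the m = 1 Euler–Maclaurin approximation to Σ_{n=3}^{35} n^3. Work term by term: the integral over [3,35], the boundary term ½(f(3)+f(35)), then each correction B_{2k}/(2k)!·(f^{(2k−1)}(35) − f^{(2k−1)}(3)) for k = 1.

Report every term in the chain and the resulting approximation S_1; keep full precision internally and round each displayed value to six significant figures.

S_1 ≈ 396891

Integral: ∫_3^35 x^3 dx = 375136.
Endpoint term: (f(3) + f(35))/2 = (27.0000 + 42875.0)/2 = 21451.0.
Running total after boundary: 396587.
k=1: B_{2}/(2)! × [f^{(1)}(35) − f^{(1)}(3)] = 1/12 × (3675.00 − 27.0000) = 304.000.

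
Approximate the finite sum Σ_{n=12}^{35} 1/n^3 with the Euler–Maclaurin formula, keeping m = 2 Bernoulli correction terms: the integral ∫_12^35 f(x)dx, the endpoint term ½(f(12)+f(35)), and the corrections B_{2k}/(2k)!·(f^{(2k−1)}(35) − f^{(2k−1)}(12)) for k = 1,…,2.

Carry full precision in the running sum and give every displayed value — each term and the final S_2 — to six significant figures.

S_2 ≈ 0.00337693

The integral term ∫_12^35 1/x^3 dx = 0.00306406.
½[f(12) + f(35)] = ½[0.000578704 + 2.33236e-05] = 0.000301014.
Running total after boundary: 0.00336507.
k=1: B_{2}/(2)! × [f^{(1)}(35) − f^{(1)}(12)] = 1/12 × (-1.99917e-06 − (-0.000144676)) = 1.18897e-05.
Running total after k=1: 0.00337696.
k=2: B_{4}/(4)! × [f^{(3)}(35) − f^{(3)}(12)] = −1/720 × (-3.26395e-08 − (-2.00939e-05)) = -2.78628e-08.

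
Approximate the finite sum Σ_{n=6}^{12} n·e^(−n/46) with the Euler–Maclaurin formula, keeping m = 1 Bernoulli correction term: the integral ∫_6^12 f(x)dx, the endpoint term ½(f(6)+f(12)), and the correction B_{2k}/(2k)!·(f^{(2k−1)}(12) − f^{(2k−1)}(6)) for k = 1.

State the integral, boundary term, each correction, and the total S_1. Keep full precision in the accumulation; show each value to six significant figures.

S_1 ≈ 51.3530

∫_6^12 x·e^(−x/46) dx evaluates to 44.1137.
Endpoint term: (f(6) + f(12))/2 = (5.26628 + 9.24458)/2 = 7.25543.
Integral + boundary = 51.3691.
Order-1 term: 1/12 · (0.569412 − 0.763229) = -0.0161514.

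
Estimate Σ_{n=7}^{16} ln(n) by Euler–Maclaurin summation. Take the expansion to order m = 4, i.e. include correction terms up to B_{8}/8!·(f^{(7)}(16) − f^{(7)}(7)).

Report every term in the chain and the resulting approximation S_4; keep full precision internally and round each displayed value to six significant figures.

S_4 ≈ 24.0926

∫_7^16 ln(x) dx evaluates to 21.7400.
Endpoint term: (f(7) + f(16))/2 = (1.94591 + 2.77259)/2 = 2.35925.
Integral + boundary = 24.0993.
Order-1 term: 1/12 · (0.0625000 − 0.142857) = -0.00669643.
After k=1: 24.0926.
Order-2 term: −1/720 · (0.000488281 − 0.00583090) = 7.42031e-06.
After k=2: 24.0926.
Order-3 term: 1/30240 · (2.28882e-05 − 0.00142798) = -4.64646e-08.
After k=3: 24.0926.
Order-4 term: −1/1209600 · (2.68221e-06 − 0.000874271) = 7.20560e-10.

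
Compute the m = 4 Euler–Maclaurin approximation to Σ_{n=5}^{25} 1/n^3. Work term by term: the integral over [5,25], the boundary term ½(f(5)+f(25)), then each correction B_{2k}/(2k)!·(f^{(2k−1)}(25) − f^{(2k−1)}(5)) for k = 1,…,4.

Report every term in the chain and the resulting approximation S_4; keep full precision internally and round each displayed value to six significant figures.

S_4 ≈ 0.0236262

Integral: ∫_5^25 1/x^3 dx = 0.0192000.
Boundary: ½(f(5) + f(25)) = ½(0.00800000 + 6.40000e-05) = 0.00403200.
So far: 0.0232320.
k=1: B_{2}/(2)! × [f^{(1)}(25) − f^{(1)}(5)] = 1/12 × (-7.68000e-06 − (-0.00480000)) = 0.000399360.
Partial sum through k=1: 0.0236314.
k=2: B_{4}/(4)! × [f^{(3)}(25) − f^{(3)}(5)] = −1/720 × (-2.45760e-07 − (-0.00384000)) = -5.33299e-06.
Partial sum through k=2: 0.0236260.
k=3: B_{6}/(6)! × [f^{(5)}(25) − f^{(5)}(5)] = 1/30240 × (-1.65151e-08 − (-0.00645120)) = 2.13333e-07.
Partial sum through k=3: 0.0236262.
k=4: B_{8}/(8)! × [f^{(7)}(25) − f^{(7)}(5)] = −1/1209600 × (-1.90254e-09 − (-0.0185795)) = -1.53600e-08.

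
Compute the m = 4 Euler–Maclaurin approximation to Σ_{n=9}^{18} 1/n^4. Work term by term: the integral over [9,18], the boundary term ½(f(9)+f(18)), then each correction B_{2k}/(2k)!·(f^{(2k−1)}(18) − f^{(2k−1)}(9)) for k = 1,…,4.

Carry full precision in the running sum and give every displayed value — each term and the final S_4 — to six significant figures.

The integral term ∫_9^18 1/x^4 dx = 0.000400091.
Boundary: ½(f(9) + f(18)) = ½(0.000152416 + 9.52599e-06) = 8.09709e-05.
Integral + boundary = 0.000481062.
Correction k=1: B_{2}/2! · (f^{(1)}(18) − f^{(1)}(9)) = 1/12 · (-2.11689e-06 − (-6.77404e-05)) = 5.46862e-06.
After k=1: 0.000486531.
Correction k=2: B_{4}/4! · (f^{(3)}(18) − f^{(3)}(9)) = −1/720 · (-1.96008e-07 − (-2.50890e-05)) = -3.45736e-08.
After k=2: 0.000486496.
Correction k=3: B_{6}/6! · (f^{(5)}(18) − f^{(5)}(9)) = 1/30240 · (-3.38779e-08 − (-1.73455e-05)) = 5.72474e-10.
After k=3: 0.000486497.
Correction k=4: B_{8}/8! · (f^{(7)}(18) − f^{(7)}(9)) = −1/1209600 · (-9.41053e-09 − (-1.92728e-05)) = -1.59254e-11.

S_4 ≈ 0.000486497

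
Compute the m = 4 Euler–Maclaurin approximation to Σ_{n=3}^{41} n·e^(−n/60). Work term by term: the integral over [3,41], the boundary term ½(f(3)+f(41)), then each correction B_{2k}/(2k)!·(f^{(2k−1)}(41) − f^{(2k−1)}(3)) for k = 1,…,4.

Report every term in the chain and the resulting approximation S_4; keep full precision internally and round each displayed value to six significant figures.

The integral term ∫_3^41 x·e^(−x/60) dx = 535.765.
Endpoint term: (f(3) + f(41))/2 = (2.85369 + 20.7022)/2 = 11.7779.
So far: 547.543.
Order-1 term: 1/12 · (0.159895 − 0.903668) = -0.0619811.
Running total after k=1: 547.481.
Order-2 term: −1/720 · (0.000324933 − 0.000779480) = 6.31316e-07.
Running total after k=2: 547.481.
Order-3 term: 1/30240 · (1.68180e-07 − 3.63317e-07) = -6.45292e-12.
Running total after k=3: 547.481.
Order-4 term: −1/1209600 · (6.83617e-11 − 1.41698e-10) = 6.06283e-17.

S_4 ≈ 547.481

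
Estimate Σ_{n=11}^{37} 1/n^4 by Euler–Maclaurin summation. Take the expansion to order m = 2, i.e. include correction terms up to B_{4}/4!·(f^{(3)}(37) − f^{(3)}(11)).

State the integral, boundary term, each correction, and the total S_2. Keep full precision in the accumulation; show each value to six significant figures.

S_2 ≈ 0.000280331

The integral term ∫_11^37 1/x^4 dx = 0.000243858.
Boundary: ½(f(11) + f(37)) = ½(6.83013e-05 + 5.33572e-07) = 3.44175e-05.
So far: 0.000278275.
Order-1 term: 1/12 · (-5.76835e-08 − (-2.48369e-05)) = 2.06493e-06.
Running total after k=1: 0.000280340.
Order-2 term: −1/720 · (-1.26406e-09 − (-6.15790e-06)) = -8.55088e-09.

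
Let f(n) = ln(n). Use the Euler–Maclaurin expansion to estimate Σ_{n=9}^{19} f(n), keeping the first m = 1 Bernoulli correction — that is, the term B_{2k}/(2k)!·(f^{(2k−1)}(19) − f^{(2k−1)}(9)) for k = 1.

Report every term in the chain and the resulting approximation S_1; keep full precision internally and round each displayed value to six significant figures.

∫_9^19 ln(x) dx evaluates to 26.1693.
Boundary: ½(f(9) + f(19)) = ½(2.19722 + 2.94444) = 2.57083.
So far: 28.7402.
k=1: B_{2}/(2)! × [f^{(1)}(19) − f^{(1)}(9)] = 1/12 × (0.0526316 − 0.111111) = -0.00487329.

S_1 ≈ 28.7353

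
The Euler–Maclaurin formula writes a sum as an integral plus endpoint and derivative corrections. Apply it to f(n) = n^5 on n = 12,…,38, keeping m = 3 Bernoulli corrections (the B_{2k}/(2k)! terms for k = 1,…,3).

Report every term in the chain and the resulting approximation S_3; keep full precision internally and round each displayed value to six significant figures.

Integral: ∫_12^38 x^5 dx = 5.01325e+08.
Boundary: ½(f(12) + f(38)) = ½(248832 + 7.92352e+07) = 3.97420e+07.
Integral + boundary = 5.41067e+08.
k=1: B_{2}/(2)! × [f^{(1)}(38) − f^{(1)}(12)] = 1/12 × (1.04257e+07 − 103680) = 860167.
After k=1: 5.41927e+08.
k=2: B_{4}/(4)! × [f^{(3)}(38) − f^{(3)}(12)] = −1/720 × (86640.0 − 8640.00) = -108.333.
After k=2: 5.41927e+08.
k=3: B_{6}/(6)! × [f^{(5)}(38) − f^{(5)}(12)] = 1/30240 × (120.000 − 120.000) = 0.00000.

S_3 ≈ 5.41927e+08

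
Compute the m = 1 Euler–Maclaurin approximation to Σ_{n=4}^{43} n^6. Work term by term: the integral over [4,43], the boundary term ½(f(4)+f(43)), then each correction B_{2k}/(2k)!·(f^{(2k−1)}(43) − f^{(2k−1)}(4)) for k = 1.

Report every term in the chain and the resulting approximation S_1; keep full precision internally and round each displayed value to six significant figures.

S_1 ≈ 4.20654e+10

Integral: ∫_4^43 x^6 dx = 3.88312e+10.
Endpoint term: (f(4) + f(43))/2 = (4096.00 + 6.32136e+09)/2 = 3.16068e+09.
So far: 4.19919e+10.
Order-1 term: 1/12 · (8.82051e+08 − 6144.00) = 7.35037e+07.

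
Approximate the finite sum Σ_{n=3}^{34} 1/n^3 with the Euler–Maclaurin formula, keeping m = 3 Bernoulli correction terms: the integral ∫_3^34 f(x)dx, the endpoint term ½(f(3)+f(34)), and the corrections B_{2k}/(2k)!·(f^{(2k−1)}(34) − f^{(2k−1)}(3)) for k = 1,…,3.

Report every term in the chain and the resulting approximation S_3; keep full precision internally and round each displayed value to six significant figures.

The integral term ∫_3^34 1/x^3 dx = 0.0551230.
Boundary: ½(f(3) + f(34)) = ½(0.0370370 + 2.54427e-05) = 0.0185312.
Running total after boundary: 0.0736543.
Correction k=1: B_{2}/2! · (f^{(1)}(34) − f^{(1)}(3)) = 1/12 · (-2.24494e-06 − (-0.0370370)) = 0.00308623.
Running total after k=1: 0.0767405.
Correction k=2: B_{4}/4! · (f^{(3)}(34) − f^{(3)}(3)) = −1/720 · (-3.88399e-08 − (-0.0823045)) = -0.000114312.
Running total after k=2: 0.0766262.
Correction k=3: B_{6}/6! · (f^{(5)}(34) − f^{(5)}(3)) = 1/30240 · (-1.41114e-09 − (-0.384088)) = 1.27013e-05.

S_3 ≈ 0.0766389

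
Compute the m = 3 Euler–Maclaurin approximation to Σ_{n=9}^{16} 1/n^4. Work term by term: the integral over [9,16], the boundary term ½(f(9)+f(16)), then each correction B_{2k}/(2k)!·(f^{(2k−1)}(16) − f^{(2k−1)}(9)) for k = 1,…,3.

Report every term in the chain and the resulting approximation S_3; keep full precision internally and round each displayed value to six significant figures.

The integral term ∫_9^16 1/x^4 dx = 0.000375867.
Boundary: ½(f(9) + f(16)) = ½(0.000152416 + 1.52588e-05) = 8.38373e-05.
Running total after boundary: 0.000459704.
Order-1 term: 1/12 · (-3.81470e-06 − (-6.77404e-05)) = 5.32714e-06.
After k=1: 0.000465032.
Order-2 term: −1/720 · (-4.47035e-07 − (-2.50890e-05)) = -3.42250e-08.
After k=2: 0.000464997.
Order-3 term: 1/30240 · (-9.77889e-08 − (-1.73455e-05)) = 5.70361e-10.

S_3 ≈ 0.000464998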